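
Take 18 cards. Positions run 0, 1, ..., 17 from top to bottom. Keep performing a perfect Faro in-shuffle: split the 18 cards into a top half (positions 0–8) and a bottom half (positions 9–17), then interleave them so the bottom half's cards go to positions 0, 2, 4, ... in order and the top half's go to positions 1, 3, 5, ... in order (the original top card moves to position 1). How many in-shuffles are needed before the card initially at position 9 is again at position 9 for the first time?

18

Follow position 9 under repeated in-shuffles:
9 → 0 → 1 → 3 → 7 → 15 → 12 → 6 → 13 → 8 → 17 → 16 → 14 → 10 → 2 → 5 → 11 → 4 → 9
It first returns after 18 in-shuffles.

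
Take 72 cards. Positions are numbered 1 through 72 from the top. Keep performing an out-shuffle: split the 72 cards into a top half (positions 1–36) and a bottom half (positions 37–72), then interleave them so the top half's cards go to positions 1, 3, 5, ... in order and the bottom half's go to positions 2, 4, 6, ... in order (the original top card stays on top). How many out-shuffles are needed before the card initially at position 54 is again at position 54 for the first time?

Follow position 54 under repeated out-shuffles:
54 → 36 → 71 → 70 → 68 → 64 → 56 → 40 → ... → 54 (length 35)
It first returns after 35 out-shuffles.

35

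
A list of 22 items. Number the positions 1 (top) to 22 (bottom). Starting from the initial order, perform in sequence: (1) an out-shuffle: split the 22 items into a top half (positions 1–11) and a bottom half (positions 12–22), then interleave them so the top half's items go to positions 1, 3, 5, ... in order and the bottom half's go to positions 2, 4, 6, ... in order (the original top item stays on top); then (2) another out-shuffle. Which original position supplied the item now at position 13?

4

Undo the operations in reverse order, starting from position 13:
  undo op 2 (out-shuffle, from top half): 13 ← 7
  undo op 1 (out-shuffle, from top half): 7 ← 4
So the item at position 13 came from original position 4.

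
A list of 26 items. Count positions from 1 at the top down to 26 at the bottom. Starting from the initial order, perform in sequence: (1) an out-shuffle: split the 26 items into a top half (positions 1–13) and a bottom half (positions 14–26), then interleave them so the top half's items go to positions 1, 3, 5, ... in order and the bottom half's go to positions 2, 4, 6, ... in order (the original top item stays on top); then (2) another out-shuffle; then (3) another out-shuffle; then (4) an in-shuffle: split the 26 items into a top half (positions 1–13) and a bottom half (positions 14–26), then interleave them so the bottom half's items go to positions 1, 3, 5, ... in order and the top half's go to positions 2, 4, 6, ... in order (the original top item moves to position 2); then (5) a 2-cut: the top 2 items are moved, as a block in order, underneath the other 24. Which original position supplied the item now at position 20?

21

Undo the operations in reverse order, starting from position 20:
  undo op 5 (cut 2): 20 ← 22
  undo op 4 (in-shuffle, from top half): 22 ← 11
  undo op 3 (out-shuffle, from top half): 11 ← 6
  undo op 2 (out-shuffle, from bottom half): 6 ← 16
  undo op 1 (out-shuffle, from bottom half): 16 ← 21
So the item at position 20 came from original position 21.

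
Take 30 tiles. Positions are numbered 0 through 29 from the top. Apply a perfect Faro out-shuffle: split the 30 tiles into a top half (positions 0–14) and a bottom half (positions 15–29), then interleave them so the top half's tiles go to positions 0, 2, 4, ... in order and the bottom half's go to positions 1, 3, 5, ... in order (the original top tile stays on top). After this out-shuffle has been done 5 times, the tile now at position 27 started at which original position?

9

Work backwards from position 27, undoing one out-shuffle at a time:
27 ← 28 ← 14 ← 7 ← 18 ← 9
So the tile now at position 27 started at position 9.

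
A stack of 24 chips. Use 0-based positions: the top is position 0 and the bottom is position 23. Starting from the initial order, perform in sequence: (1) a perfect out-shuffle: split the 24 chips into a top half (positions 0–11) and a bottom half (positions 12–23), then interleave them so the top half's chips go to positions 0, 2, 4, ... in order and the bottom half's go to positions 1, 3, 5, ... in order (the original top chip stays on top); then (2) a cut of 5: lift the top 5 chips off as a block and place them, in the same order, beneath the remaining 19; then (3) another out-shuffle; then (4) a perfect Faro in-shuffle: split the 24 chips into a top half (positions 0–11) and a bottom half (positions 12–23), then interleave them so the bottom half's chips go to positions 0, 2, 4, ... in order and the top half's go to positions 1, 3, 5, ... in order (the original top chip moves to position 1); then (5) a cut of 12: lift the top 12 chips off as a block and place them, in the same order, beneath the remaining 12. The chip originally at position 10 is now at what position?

Track the chip from position 10 forward through each operation:
  after op 1 (out-shuffle): 10 → 20
  after op 2 (cut 5): 20 → 15
  after op 3 (out-shuffle): 15 → 7
  after op 4 (in-shuffle): 7 → 15
  after op 5 (cut 12): 15 → 3

3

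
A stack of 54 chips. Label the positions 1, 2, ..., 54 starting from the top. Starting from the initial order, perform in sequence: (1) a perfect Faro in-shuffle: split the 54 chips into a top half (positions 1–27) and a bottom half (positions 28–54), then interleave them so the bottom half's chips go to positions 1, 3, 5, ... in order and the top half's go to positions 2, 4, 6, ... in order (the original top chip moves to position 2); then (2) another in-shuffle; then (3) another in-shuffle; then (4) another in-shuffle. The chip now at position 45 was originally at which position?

20

Undo the operations in reverse order, starting from position 45:
  undo op 4 (in-shuffle, from bottom half): 45 ← 50
  undo op 3 (in-shuffle, from top half): 50 ← 25
  undo op 2 (in-shuffle, from bottom half): 25 ← 40
  undo op 1 (in-shuffle, from top half): 40 ← 20
So the chip at position 45 came from original position 20.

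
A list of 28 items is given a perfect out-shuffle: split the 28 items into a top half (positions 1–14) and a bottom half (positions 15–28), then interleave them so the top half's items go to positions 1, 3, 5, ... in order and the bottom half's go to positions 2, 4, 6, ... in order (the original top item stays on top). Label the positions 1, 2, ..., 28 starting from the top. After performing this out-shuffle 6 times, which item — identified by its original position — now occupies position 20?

11

Work backwards from position 20, undoing one out-shuffle at a time:
20 ← 24 ← 26 ← 27 ← 14 ← 21 ← 11
So the item now at position 20 started at position 11.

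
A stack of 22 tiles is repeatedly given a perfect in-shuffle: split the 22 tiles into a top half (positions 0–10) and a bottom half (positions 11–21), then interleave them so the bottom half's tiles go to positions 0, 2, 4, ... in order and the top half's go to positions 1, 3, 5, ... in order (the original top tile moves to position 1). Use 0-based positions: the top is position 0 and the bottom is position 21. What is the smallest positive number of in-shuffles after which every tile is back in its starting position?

11

The in-shuffle permutes the 22 positions with cycle lengths [11, 11].
Every tile is home exactly when every cycle has completed a whole number of laps, i.e. after lcm(11) = 11 in-shuffles.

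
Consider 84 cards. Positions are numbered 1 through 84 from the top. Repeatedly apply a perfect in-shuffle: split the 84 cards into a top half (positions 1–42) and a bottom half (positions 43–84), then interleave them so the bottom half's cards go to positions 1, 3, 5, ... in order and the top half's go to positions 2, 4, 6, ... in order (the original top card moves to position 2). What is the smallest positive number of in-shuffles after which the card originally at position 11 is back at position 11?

Follow position 11 under repeated in-shuffles:
11 → 22 → 44 → 3 → 6 → 12 → 24 → 48 → 11
It first returns after 8 in-shuffles.

8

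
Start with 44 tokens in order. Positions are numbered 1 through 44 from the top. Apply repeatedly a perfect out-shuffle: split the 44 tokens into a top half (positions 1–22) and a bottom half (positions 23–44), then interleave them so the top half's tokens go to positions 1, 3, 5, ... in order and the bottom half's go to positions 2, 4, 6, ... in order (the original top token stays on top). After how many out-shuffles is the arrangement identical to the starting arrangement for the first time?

The out-shuffle permutes the 44 positions with cycle lengths [1, 1, 14, 14, 14].
Every token is home exactly when every cycle has completed a whole number of laps, i.e. after lcm(1, 14) = 14 out-shuffles.

14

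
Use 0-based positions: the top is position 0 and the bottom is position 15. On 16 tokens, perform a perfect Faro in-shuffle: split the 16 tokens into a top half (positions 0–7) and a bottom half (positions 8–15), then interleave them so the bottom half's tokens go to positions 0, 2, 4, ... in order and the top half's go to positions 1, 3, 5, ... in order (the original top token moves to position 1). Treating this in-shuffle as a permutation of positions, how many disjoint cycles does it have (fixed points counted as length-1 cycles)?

Trace each unvisited position around until it returns:
(0 1 3 7 15 14 12 8) (2 5 11 6 13 10 4 9)
2 cycles in total.

2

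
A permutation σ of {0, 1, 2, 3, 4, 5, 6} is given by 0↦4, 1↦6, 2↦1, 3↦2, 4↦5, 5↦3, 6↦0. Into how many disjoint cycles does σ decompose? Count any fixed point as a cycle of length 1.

Cycle decomposition: (0 4 5 3 2 1 6).
1 cycle.

1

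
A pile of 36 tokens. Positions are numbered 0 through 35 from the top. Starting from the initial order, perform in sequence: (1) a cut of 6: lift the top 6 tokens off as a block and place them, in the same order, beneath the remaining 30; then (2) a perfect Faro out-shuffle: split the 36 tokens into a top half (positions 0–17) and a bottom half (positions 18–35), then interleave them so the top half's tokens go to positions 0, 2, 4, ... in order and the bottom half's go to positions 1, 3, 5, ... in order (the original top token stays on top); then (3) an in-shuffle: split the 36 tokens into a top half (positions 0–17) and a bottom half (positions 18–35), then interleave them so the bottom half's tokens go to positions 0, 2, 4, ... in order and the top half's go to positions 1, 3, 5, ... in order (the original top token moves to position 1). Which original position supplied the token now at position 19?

Undo the operations in reverse order, starting from position 19:
  undo op 3 (in-shuffle, from top half): 19 ← 9
  undo op 2 (out-shuffle, from bottom half): 9 ← 22
  undo op 1 (cut 6): 22 ← 28
So the token at position 19 came from original position 28.

28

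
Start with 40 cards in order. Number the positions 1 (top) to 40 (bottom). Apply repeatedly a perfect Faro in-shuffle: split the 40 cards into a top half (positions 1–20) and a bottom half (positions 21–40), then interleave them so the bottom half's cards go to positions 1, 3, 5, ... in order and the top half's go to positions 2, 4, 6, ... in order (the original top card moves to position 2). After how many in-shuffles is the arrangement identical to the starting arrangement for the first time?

20

The in-shuffle permutes the 40 positions with cycle lengths [20, 20].
Every card is home exactly when every cycle has completed a whole number of laps, i.e. after lcm(20) = 20 in-shuffles.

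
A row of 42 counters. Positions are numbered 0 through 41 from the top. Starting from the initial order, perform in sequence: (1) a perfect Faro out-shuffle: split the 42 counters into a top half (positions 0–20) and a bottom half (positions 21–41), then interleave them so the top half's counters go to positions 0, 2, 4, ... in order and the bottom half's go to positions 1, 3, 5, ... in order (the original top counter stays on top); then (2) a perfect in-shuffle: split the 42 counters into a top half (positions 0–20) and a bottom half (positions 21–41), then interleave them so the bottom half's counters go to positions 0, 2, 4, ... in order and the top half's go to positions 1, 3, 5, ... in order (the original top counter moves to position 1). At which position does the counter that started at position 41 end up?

40

Track the counter from position 41 forward through each operation:
  after op 1 (out-shuffle): 41 → 41
  after op 2 (in-shuffle): 41 → 40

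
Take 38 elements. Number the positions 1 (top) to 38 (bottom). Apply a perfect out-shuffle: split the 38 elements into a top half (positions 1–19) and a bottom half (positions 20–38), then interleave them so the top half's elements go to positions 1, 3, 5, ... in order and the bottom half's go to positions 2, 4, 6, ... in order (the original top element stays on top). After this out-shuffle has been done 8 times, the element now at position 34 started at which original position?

27

Work backwards from position 34, undoing one out-shuffle at a time:
34 ← 36 ← 37 ← 19 ← 10 ← 24 ← 31 ← 16 ← 27
So the element now at position 34 started at position 27.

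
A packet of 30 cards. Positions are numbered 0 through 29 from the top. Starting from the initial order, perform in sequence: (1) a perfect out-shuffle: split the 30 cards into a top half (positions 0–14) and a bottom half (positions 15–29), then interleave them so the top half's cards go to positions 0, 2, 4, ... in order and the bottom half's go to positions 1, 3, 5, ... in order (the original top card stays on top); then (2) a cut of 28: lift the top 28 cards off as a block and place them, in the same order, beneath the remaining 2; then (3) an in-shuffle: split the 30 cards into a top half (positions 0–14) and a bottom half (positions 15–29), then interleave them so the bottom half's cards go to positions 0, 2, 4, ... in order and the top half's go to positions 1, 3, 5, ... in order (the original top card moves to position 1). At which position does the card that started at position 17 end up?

15

Track the card from position 17 forward through each operation:
  after op 1 (out-shuffle): 17 → 5
  after op 2 (cut 28): 5 → 7
  after op 3 (in-shuffle): 7 → 15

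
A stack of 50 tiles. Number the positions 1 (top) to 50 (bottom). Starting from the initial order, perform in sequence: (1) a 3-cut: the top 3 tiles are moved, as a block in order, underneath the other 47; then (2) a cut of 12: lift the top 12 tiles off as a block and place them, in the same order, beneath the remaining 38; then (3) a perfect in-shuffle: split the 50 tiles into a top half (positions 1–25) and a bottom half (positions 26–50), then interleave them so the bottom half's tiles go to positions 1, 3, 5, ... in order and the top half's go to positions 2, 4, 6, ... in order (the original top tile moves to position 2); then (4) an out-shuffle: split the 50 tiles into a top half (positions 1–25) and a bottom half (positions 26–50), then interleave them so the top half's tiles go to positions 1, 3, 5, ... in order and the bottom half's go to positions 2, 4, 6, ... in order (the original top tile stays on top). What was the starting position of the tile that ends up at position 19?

20

Undo the operations in reverse order, starting from position 19:
  undo op 4 (out-shuffle, from top half): 19 ← 10
  undo op 3 (in-shuffle, from top half): 10 ← 5
  undo op 2 (cut 12): 5 ← 17
  undo op 1 (cut 3): 17 ← 20
So the tile at position 19 came from original position 20.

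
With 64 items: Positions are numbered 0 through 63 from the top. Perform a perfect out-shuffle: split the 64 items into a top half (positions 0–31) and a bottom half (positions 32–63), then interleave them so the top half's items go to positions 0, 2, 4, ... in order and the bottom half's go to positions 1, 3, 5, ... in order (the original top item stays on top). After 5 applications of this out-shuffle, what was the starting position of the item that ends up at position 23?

46

Work backwards from position 23, undoing one out-shuffle at a time:
23 ← 43 ← 53 ← 58 ← 29 ← 46
So the item now at position 23 started at position 46.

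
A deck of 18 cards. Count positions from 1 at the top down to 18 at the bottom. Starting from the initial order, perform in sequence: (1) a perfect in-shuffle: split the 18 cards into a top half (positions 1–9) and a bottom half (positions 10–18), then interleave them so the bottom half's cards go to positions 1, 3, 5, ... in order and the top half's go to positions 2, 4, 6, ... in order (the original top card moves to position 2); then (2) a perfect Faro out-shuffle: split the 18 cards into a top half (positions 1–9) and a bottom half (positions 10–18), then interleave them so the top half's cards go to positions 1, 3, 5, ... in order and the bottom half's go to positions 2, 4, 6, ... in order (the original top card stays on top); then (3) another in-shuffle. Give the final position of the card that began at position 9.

17

Track the card from position 9 forward through each operation:
  after op 1 (in-shuffle): 9 → 18
  after op 2 (out-shuffle): 18 → 18
  after op 3 (in-shuffle): 18 → 17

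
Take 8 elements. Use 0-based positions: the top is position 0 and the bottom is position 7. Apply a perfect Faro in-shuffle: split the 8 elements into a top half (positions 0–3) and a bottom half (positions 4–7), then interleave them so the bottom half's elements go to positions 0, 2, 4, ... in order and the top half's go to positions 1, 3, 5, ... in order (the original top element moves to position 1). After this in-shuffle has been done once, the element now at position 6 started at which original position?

7

Work backwards from position 6, undoing one in-shuffle at a time:
6 ← 7
So the element now at position 6 started at position 7.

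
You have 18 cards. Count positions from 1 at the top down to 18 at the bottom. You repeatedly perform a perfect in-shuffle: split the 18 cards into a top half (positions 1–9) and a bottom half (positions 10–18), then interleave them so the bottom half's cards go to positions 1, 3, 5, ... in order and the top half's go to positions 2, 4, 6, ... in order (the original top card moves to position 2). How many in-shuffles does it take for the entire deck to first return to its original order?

18

The in-shuffle permutes the 18 positions with cycle lengths [18].
Every card is home exactly when every cycle has completed a whole number of laps, i.e. after lcm(18) = 18 in-shuffles.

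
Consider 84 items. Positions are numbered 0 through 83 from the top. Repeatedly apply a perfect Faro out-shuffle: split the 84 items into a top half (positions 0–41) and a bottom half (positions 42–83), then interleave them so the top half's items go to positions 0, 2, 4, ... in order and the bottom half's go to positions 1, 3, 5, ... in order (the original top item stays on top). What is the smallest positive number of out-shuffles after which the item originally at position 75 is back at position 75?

82

Follow position 75 under repeated out-shuffles:
75 → 67 → 51 → 19 → 38 → 76 → 69 → 55 → ... → 75 (length 82)
It first returns after 82 out-shuffles.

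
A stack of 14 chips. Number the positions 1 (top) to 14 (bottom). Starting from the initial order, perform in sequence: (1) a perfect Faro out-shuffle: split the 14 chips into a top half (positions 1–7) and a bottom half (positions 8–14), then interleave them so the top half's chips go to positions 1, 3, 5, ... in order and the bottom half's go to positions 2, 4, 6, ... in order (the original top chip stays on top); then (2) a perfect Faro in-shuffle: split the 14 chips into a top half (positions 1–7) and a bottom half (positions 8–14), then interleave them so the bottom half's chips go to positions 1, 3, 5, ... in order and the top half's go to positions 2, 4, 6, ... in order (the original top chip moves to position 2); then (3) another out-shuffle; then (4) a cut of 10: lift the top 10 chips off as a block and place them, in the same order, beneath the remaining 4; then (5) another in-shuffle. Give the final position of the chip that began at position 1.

Track the chip from position 1 forward through each operation:
  after op 1 (out-shuffle): 1 → 1
  after op 2 (in-shuffle): 1 → 2
  after op 3 (out-shuffle): 2 → 3
  after op 4 (cut 10): 3 → 7
  after op 5 (in-shuffle): 7 → 14

14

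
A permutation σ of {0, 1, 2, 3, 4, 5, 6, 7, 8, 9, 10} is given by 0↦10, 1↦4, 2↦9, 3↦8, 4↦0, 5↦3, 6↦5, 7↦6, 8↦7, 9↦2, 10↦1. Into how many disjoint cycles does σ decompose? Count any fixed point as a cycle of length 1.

3

Cycle decomposition: (0 10 1 4) (2 9) (3 8 7 6 5).
3 cycles.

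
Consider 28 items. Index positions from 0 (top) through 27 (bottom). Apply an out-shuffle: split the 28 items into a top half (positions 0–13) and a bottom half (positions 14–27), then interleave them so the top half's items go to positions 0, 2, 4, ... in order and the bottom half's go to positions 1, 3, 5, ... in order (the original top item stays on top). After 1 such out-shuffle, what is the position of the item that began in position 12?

Track the item's position through each out-shuffle:
12 → 24

24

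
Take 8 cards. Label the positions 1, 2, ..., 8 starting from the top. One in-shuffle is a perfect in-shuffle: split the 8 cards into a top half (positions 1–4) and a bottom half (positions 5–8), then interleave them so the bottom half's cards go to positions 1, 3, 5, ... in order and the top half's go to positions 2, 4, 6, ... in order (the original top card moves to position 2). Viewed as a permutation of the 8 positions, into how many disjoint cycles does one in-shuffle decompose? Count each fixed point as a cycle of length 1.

Trace each unvisited position around until it returns:
(1 2 4 8 7 5) (3 6)
2 cycles in total.

2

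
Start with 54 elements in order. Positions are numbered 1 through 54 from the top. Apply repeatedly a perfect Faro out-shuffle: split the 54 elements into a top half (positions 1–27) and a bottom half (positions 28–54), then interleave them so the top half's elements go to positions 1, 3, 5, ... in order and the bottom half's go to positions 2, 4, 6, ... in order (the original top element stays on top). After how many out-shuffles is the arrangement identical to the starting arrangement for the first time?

52

The out-shuffle permutes the 54 positions with cycle lengths [1, 1, 52].
Every element is home exactly when every cycle has completed a whole number of laps, i.e. after lcm(1, 52) = 52 out-shuffles.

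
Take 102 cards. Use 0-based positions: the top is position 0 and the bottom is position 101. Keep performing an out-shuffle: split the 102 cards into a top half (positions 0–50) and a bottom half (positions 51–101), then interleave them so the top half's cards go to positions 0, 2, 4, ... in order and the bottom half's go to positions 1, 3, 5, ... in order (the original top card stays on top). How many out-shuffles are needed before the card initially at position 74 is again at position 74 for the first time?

Follow position 74 under repeated out-shuffles:
74 → 47 → 94 → 87 → 73 → 45 → 90 → 79 → ... → 74 (length 100)
It first returns after 100 out-shuffles.

100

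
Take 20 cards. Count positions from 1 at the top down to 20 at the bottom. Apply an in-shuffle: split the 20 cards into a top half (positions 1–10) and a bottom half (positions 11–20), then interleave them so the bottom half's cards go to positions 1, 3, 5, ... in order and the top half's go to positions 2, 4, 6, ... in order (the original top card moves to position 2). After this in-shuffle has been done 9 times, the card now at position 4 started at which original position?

11

Work backwards from position 4, undoing one in-shuffle at a time:
4 ← 2 ← 1 ← 11 ← 16 ← 8 ← 4 ← 2 ← 1 ← 11
So the card now at position 4 started at position 11.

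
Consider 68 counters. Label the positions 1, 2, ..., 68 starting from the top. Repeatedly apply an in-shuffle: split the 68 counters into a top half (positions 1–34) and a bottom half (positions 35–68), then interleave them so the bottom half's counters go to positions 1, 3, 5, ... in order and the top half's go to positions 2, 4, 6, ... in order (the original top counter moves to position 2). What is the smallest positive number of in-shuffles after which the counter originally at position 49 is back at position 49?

22

Follow position 49 under repeated in-shuffles:
49 → 29 → 58 → 47 → 25 → 50 → 31 → 62 → ... → 49 (length 22)
It first returns after 22 in-shuffles.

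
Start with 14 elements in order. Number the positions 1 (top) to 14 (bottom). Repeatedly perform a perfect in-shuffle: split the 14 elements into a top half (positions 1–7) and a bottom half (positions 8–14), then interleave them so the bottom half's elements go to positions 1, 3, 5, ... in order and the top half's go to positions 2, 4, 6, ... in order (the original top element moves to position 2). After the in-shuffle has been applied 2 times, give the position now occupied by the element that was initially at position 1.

4

Track the element's position through each in-shuffle:
1 → 2 → 4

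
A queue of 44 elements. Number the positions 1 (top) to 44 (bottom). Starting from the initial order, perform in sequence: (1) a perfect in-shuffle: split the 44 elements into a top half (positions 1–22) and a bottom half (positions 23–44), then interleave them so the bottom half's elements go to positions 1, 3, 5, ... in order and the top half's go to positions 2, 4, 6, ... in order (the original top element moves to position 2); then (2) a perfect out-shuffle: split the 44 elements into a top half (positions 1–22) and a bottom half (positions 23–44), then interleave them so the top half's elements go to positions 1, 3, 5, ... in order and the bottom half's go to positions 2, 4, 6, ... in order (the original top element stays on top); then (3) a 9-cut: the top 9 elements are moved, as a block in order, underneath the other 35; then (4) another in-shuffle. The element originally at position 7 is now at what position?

36

Track the element from position 7 forward through each operation:
  after op 1 (in-shuffle): 7 → 14
  after op 2 (out-shuffle): 14 → 27
  after op 3 (cut 9): 27 → 18
  after op 4 (in-shuffle): 18 → 36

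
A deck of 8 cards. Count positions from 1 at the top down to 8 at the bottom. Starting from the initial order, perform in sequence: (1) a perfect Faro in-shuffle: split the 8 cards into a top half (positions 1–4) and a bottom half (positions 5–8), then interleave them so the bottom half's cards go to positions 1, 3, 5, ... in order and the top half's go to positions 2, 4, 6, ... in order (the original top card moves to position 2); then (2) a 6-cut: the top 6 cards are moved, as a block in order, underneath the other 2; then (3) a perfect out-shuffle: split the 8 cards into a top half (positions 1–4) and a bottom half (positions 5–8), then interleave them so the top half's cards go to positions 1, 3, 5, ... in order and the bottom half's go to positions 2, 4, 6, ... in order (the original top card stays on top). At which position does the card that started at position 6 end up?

2

Track the card from position 6 forward through each operation:
  after op 1 (in-shuffle): 6 → 3
  after op 2 (cut 6): 3 → 5
  after op 3 (out-shuffle): 5 → 2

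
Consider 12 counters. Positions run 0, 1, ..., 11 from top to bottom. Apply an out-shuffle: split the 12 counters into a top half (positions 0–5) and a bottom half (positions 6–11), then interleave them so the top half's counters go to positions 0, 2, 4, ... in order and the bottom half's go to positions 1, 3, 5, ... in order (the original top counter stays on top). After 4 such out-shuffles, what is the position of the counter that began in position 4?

Track the counter's position through each out-shuffle:
4 → 8 → 5 → 10 → 9

9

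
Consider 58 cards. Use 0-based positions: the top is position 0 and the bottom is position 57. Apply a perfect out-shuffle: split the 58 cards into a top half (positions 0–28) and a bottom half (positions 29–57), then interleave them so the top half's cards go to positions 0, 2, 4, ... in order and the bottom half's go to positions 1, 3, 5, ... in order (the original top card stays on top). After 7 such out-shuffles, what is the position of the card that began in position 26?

22

Track the card's position through each out-shuffle:
26 → 52 → 47 → 37 → 17 → 34 → 11 → 22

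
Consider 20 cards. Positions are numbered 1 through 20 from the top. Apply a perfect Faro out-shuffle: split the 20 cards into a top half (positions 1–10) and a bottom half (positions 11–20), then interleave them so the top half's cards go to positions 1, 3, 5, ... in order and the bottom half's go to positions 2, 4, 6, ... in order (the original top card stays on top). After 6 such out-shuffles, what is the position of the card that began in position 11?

Track the card's position through each out-shuffle:
11 → 2 → 3 → 5 → 9 → 17 → 14

14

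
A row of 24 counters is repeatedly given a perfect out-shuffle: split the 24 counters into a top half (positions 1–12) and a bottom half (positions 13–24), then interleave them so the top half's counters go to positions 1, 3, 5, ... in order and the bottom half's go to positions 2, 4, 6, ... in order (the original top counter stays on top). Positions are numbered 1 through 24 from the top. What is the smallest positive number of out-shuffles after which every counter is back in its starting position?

The out-shuffle permutes the 24 positions with cycle lengths [1, 1, 11, 11].
Every counter is home exactly when every cycle has completed a whole number of laps, i.e. after lcm(1, 11) = 11 out-shuffles.

11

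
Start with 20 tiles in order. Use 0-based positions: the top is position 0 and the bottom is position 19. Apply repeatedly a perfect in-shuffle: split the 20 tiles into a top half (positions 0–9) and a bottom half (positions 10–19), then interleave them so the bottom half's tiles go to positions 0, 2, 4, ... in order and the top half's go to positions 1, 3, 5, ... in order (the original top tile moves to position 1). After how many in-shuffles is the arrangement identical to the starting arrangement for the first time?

6

The in-shuffle permutes the 20 positions with cycle lengths [2, 3, 3, 6, 6].
Every tile is home exactly when every cycle has completed a whole number of laps, i.e. after lcm(2, 3, 6) = 6 in-shuffles.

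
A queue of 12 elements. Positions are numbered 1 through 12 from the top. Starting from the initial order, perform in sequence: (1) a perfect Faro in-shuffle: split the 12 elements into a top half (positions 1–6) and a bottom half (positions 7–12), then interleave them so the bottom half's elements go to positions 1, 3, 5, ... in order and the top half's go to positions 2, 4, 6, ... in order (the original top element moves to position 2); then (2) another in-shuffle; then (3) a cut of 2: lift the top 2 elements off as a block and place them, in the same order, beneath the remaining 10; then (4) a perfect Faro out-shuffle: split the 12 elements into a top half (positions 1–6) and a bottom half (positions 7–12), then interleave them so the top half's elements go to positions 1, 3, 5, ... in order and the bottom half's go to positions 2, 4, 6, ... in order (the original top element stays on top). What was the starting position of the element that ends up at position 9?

Undo the operations in reverse order, starting from position 9:
  undo op 4 (out-shuffle, from top half): 9 ← 5
  undo op 3 (cut 2): 5 ← 7
  undo op 2 (in-shuffle, from bottom half): 7 ← 10
  undo op 1 (in-shuffle, from top half): 10 ← 5
So the element at position 9 came from original position 5.

5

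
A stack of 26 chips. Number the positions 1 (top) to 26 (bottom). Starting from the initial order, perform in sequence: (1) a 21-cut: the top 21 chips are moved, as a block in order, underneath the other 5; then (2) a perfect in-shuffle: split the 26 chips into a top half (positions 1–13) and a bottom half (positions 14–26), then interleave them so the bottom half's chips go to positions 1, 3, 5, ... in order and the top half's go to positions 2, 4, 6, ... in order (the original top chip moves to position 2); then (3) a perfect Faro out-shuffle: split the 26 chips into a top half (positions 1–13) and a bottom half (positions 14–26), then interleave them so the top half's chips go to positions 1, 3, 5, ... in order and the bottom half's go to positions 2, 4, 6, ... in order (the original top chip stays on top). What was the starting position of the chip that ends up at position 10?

Undo the operations in reverse order, starting from position 10:
  undo op 3 (out-shuffle, from bottom half): 10 ← 18
  undo op 2 (in-shuffle, from top half): 18 ← 9
  undo op 1 (cut 21): 9 ← 4
So the chip at position 10 came from original position 4.

4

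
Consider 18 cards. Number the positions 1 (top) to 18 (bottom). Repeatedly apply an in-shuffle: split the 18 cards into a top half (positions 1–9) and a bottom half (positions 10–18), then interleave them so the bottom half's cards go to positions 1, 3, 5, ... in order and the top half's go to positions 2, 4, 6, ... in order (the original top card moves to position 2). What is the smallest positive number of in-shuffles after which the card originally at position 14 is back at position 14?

Follow position 14 under repeated in-shuffles:
14 → 9 → 18 → 17 → 15 → 11 → 3 → 6 → 12 → 5 → 10 → 1 → 2 → 4 → 8 → 16 → 13 → 7 → 14
It first returns after 18 in-shuffles.

18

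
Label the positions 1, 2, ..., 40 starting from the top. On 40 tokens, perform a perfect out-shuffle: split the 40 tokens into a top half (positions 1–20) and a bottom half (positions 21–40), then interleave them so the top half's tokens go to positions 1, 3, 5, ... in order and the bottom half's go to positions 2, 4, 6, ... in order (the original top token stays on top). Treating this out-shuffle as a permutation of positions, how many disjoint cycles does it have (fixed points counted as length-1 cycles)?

6

Trace each unvisited position around until it returns:
(1) (2 3 5 9 17 33 ... len 12) (4 7 13 25 10 19 ... len 12) (8 15 29 18 35 30 ... len 12) (14 27) (40)
6 cycles in total.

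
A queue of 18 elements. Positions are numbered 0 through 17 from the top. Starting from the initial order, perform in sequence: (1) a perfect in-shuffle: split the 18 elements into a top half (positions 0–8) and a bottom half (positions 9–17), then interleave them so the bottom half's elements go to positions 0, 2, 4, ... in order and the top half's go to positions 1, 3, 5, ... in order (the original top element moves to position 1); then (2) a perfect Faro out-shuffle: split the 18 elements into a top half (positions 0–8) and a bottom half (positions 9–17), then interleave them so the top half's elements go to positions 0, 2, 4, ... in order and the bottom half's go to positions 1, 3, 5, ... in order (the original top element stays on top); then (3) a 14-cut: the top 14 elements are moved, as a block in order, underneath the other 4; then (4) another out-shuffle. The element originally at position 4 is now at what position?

10

Track the element from position 4 forward through each operation:
  after op 1 (in-shuffle): 4 → 9
  after op 2 (out-shuffle): 9 → 1
  after op 3 (cut 14): 1 → 5
  after op 4 (out-shuffle): 5 → 10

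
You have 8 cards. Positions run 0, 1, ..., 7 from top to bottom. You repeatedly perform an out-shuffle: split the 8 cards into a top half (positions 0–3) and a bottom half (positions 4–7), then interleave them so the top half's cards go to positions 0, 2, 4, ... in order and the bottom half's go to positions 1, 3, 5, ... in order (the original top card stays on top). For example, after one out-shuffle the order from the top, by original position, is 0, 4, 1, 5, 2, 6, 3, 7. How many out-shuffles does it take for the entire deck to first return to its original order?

The out-shuffle permutes the 8 positions with cycle lengths [1, 1, 3, 3].
Every card is home exactly when every cycle has completed a whole number of laps, i.e. after lcm(1, 3) = 3 out-shuffles.

3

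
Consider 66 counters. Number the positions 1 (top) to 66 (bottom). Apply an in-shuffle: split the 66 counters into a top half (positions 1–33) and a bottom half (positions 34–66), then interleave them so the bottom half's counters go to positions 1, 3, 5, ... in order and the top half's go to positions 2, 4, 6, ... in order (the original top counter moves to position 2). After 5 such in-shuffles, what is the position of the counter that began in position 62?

Track the counter's position through each in-shuffle:
62 → 57 → 47 → 27 → 54 → 41

41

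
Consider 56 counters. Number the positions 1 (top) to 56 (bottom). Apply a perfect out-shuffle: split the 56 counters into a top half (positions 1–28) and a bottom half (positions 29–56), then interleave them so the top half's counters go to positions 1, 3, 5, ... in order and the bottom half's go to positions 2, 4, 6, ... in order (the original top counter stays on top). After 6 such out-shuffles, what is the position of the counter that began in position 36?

41

Track the counter's position through each out-shuffle:
36 → 16 → 31 → 6 → 11 → 21 → 41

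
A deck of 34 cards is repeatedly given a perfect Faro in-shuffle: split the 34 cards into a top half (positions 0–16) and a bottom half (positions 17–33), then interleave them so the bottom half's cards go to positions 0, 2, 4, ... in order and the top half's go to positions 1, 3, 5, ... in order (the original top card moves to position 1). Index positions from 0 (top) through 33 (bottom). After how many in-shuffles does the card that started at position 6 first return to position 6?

Follow position 6 under repeated in-shuffles:
6 → 13 → 27 → 20 → 6
It first returns after 4 in-shuffles.

4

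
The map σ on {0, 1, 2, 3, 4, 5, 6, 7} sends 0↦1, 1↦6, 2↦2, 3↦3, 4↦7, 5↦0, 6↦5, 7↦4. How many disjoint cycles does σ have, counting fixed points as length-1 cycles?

4

Cycle decomposition: (0 1 6 5) (2) (3) (4 7).
4 cycles.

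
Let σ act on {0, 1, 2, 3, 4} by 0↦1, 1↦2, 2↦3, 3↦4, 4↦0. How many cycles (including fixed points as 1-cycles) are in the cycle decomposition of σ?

1

Cycle decomposition: (0 1 2 3 4).
1 cycle.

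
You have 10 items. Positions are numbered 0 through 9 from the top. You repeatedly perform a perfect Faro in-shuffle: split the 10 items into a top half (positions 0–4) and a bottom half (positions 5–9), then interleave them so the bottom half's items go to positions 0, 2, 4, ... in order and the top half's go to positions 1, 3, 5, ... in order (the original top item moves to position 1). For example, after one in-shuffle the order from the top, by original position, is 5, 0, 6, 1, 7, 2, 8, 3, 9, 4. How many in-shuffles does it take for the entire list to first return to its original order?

The in-shuffle permutes the 10 positions with cycle lengths [10].
Every item is home exactly when every cycle has completed a whole number of laps, i.e. after lcm(10) = 10 in-shuffles.

10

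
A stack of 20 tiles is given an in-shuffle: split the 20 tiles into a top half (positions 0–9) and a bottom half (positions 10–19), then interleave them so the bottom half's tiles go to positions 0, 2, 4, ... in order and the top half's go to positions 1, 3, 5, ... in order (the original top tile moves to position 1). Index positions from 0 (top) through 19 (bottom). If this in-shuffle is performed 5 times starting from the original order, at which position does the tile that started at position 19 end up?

Track the tile's position through each in-shuffle:
19 → 18 → 16 → 12 → 4 → 9

9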